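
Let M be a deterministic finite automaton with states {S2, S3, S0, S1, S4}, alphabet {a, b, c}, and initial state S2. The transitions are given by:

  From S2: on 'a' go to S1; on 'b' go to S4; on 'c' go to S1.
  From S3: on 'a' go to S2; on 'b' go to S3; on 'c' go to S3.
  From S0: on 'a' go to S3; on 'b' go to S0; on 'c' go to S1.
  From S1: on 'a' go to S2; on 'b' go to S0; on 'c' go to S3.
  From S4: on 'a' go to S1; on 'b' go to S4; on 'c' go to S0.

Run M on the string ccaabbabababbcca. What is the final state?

S2

S2 → S1 → S3 → S2 → S1 → S0 → S0 → S3 → S3 → S2 → S4 → S1 → S0 → S0 → S1 → S3 → S2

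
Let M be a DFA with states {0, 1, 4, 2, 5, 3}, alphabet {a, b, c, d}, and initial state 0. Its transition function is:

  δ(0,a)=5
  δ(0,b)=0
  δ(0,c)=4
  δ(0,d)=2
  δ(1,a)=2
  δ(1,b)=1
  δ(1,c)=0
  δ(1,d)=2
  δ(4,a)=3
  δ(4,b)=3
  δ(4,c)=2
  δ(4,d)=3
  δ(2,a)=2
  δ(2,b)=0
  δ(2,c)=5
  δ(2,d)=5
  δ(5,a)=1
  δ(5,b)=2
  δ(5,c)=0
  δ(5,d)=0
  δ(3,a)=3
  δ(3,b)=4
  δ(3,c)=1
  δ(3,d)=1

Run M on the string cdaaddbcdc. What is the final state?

1

0 → 4 → 3 → 3 → 3 → 1 → 2 → 0 → 4 → 3 → 1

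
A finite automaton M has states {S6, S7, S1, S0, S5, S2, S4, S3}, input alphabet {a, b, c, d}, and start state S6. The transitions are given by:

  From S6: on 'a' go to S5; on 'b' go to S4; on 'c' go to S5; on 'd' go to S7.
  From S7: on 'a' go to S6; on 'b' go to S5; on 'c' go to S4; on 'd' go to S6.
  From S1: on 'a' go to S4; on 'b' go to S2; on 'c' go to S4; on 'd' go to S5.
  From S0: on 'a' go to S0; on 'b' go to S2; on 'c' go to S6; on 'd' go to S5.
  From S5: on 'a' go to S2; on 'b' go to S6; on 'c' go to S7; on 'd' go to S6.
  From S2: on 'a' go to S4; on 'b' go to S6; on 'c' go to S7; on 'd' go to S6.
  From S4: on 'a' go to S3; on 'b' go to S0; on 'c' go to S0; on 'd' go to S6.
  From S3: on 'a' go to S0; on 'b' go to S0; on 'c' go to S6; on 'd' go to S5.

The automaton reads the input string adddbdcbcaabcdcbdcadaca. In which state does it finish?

S6 → S5 → S6 → S7 → S6 → S4 → S6 → S5 → S6 → S5 → S2 → S4 → S0 → S6 → S7 → S4 → S0 → S5 → S7 → S6 → S7 → S6 → S5 → S2

S2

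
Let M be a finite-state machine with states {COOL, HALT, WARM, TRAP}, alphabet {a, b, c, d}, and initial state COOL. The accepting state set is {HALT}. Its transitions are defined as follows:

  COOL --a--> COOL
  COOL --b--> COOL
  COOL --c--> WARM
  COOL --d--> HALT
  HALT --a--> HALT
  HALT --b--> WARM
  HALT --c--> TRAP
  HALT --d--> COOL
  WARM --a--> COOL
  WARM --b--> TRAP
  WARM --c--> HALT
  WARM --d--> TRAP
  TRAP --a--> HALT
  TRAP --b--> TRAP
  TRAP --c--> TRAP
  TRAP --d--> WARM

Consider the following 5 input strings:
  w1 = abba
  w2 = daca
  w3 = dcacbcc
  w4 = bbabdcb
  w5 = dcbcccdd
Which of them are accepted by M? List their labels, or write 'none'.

w2

w1:
  start at COOL
  read 'a': COOL → COOL
  read 'b': COOL → COOL
  read 'b': COOL → COOL
  read 'a': COOL → COOL
  end COOL, rejected
w2:
  start at COOL
  read 'd': COOL → HALT
  read 'a': HALT → HALT
  read 'c': HALT → TRAP
  read 'a': TRAP → HALT
  end HALT, accepted
w3:
  start at COOL
  read 'd': COOL → HALT
  read 'c': HALT → TRAP
  read 'a': TRAP → HALT
  read 'c': HALT → TRAP
  read 'b': TRAP → TRAP
  read 'c': TRAP → TRAP
  read 'c': TRAP → TRAP
  end TRAP, rejected
w4:
  start at COOL
  read 'b': COOL → COOL
  read 'b': COOL → COOL
  read 'a': COOL → COOL
  read 'b': COOL → COOL
  read 'd': COOL → HALT
  read 'c': HALT → TRAP
  read 'b': TRAP → TRAP
  end TRAP, rejected
w5:
  start at COOL
  read 'd': COOL → HALT
  read 'c': HALT → TRAP
  read 'b': TRAP → TRAP
  read 'c': TRAP → TRAP
  read 'c': TRAP → TRAP
  read 'c': TRAP → TRAP
  read 'd': TRAP → WARM
  read 'd': WARM → TRAP
  end TRAP, rejected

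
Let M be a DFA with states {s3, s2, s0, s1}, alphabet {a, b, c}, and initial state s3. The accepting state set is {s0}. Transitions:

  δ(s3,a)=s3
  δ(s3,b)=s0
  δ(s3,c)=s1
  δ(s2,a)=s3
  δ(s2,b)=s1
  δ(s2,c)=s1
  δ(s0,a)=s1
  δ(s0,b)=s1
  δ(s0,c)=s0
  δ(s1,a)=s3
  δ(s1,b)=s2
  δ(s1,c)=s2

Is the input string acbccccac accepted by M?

No

start at s3
read 'a': s3 → s3
read 'c': s3 → s1
read 'b': s1 → s2
read 'c': s2 → s1
read 'c': s1 → s2
read 'c': s2 → s1
read 'c': s1 → s2
read 'a': s2 → s3
read 'c': s3 → s1
End state s1 is not accepting.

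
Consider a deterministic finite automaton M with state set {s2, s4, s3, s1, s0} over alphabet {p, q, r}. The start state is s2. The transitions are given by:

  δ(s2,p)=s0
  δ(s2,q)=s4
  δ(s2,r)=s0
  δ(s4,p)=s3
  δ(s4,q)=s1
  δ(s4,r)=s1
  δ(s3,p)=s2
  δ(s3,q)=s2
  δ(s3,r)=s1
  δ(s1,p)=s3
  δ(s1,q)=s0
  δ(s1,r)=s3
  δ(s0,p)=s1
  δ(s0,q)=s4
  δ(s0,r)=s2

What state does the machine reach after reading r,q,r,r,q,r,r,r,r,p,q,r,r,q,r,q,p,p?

s2

start at s2
read 'r': s2 → s0
read 'q': s0 → s4
read 'r': s4 → s1
read 'r': s1 → s3
read 'q': s3 → s2
read 'r': s2 → s0
read 'r': s0 → s2
read 'r': s2 → s0
read 'r': s0 → s2
read 'p': s2 → s0
read 'q': s0 → s4
read 'r': s4 → s1
read 'r': s1 → s3
read 'q': s3 → s2
read 'r': s2 → s0
read 'q': s0 → s4
read 'p': s4 → s3
read 'p': s3 → s2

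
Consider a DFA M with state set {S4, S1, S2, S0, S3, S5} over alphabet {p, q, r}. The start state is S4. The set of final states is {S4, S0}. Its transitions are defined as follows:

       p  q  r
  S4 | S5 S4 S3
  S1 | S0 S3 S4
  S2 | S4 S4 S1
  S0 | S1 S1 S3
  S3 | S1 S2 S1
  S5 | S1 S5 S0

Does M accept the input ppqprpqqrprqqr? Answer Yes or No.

No

start at S4
read 'p': S4 → S5
read 'p': S5 → S1
read 'q': S1 → S3
read 'p': S3 → S1
read 'r': S1 → S4
read 'p': S4 → S5
read 'q': S5 → S5
read 'q': S5 → S5
read 'r': S5 → S0
read 'p': S0 → S1
read 'r': S1 → S4
read 'q': S4 → S4
read 'q': S4 → S4
read 'r': S4 → S3
End state S3 is not accepting.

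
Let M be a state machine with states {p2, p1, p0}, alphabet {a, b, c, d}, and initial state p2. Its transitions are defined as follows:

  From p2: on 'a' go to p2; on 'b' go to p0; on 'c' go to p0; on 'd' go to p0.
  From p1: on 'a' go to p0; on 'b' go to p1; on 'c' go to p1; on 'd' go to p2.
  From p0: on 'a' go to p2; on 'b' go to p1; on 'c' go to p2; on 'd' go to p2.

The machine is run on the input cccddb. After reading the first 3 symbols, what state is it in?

p0

Trace: p2 -c-> p0 -c-> p2 -c-> p0
After 3 symbols: p0.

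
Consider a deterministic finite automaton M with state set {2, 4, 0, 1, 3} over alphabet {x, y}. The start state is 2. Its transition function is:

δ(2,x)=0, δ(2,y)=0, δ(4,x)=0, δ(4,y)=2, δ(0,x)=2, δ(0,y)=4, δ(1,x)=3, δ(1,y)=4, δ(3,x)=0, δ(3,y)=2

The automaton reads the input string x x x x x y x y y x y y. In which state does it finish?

start at 2
read 'x': 2 → 0
read 'x': 0 → 2
read 'x': 2 → 0
read 'x': 0 → 2
read 'x': 2 → 0
read 'y': 0 → 4
read 'x': 4 → 0
read 'y': 0 → 4
read 'y': 4 → 2
read 'x': 2 → 0
read 'y': 0 → 4
read 'y': 4 → 2

2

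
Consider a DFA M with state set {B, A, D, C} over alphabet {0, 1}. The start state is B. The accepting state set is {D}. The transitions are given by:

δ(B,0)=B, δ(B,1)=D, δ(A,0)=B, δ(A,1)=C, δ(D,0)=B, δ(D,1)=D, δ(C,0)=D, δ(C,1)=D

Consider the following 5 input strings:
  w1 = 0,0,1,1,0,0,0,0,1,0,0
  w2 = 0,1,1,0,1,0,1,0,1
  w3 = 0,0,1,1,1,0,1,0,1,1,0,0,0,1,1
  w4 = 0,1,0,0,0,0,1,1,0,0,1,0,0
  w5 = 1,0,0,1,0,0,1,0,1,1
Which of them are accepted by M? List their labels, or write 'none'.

w2, w3, w5

w1: Trace: B -0-> B -0-> B -1-> D -1-> D -0-> B -0-> B -0-> B -0-> B -1-> D -0-> B -0-> B  → end B, rejected
w2: Trace: B -0-> B -1-> D -1-> D -0-> B -1-> D -0-> B -1-> D -0-> B -1-> D  → end D, accepted
w3: Trace: B -0-> B -0-> B -1-> D -1-> D -1-> D -0-> B -1-> D -0-> B -1-> D -1-> D -0-> B -0-> B -0-> B -1-> D -1-> D  → end D, accepted
w4: Trace: B -0-> B -1-> D -0-> B -0-> B -0-> B -0-> B -1-> D -1-> D -0-> B -0-> B -1-> D -0-> B -0-> B  → end B, rejected
w5: Trace: B -1-> D -0-> B -0-> B -1-> D -0-> B -0-> B -1-> D -0-> B -1-> D -1-> D  → end D, accepted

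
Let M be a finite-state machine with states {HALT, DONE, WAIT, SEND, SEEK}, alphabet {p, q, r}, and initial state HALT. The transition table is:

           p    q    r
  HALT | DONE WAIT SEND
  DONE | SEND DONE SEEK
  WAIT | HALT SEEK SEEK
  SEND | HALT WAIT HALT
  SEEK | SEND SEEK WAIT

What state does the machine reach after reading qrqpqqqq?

SEEK

Trace: HALT -q-> WAIT -r-> SEEK -q-> SEEK -p-> SEND -q-> WAIT -q-> SEEK -q-> SEEK -q-> SEEK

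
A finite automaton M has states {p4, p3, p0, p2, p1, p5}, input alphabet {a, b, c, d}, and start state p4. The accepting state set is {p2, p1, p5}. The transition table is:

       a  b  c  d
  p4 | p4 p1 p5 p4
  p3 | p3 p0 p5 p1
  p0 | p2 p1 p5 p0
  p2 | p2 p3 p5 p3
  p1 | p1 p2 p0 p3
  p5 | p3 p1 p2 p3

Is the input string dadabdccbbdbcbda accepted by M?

No

start at p4
read 'd': p4 → p4
read 'a': p4 → p4
read 'd': p4 → p4
read 'a': p4 → p4
read 'b': p4 → p1
read 'd': p1 → p3
read 'c': p3 → p5
read 'c': p5 → p2
read 'b': p2 → p3
read 'b': p3 → p0
read 'd': p0 → p0
read 'b': p0 → p1
read 'c': p1 → p0
read 'b': p0 → p1
read 'd': p1 → p3
read 'a': p3 → p3
End state p3 is not accepting.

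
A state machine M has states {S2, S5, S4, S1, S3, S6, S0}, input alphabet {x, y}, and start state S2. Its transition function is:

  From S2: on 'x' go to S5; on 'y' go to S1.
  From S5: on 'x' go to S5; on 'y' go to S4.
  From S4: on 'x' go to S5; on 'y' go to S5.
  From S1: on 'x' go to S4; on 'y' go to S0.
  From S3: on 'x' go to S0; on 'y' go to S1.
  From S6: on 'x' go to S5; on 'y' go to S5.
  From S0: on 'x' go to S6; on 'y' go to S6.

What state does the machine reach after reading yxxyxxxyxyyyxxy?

S4

Trace: S2 -y-> S1 -x-> S4 -x-> S5 -y-> S4 -x-> S5 -x-> S5 -x-> S5 -y-> S4 -x-> S5 -y-> S4 -y-> S5 -y-> S4 -x-> S5 -x-> S5 -y-> S4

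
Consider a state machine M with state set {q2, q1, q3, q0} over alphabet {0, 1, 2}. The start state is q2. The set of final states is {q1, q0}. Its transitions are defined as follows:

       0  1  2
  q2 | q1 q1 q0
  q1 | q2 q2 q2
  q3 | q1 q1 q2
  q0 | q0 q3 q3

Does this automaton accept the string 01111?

Yes

q2 → q1 → q2 → q1 → q2 → q1
End state q1 is accepting.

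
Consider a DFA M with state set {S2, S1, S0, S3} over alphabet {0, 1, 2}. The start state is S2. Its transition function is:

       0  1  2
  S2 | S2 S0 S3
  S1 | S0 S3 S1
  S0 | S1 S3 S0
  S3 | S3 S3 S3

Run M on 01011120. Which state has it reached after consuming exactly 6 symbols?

S3

Trace: S2 -0-> S2 -1-> S0 -0-> S1 -1-> S3 -1-> S3 -1-> S3
After 6 symbols: S3.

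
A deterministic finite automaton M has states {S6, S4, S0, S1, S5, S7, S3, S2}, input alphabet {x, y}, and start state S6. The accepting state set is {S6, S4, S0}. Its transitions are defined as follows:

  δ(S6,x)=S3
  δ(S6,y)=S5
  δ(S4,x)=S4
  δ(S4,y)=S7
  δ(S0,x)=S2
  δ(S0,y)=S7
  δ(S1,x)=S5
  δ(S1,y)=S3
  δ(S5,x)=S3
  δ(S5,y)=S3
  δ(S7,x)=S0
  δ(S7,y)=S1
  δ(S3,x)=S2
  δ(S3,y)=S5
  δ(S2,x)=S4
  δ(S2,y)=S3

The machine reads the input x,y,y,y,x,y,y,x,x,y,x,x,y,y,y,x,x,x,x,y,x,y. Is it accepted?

No

start at S6
read 'x': S6 → S3
read 'y': S3 → S5
read 'y': S5 → S3
read 'y': S3 → S5
read 'x': S5 → S3
read 'y': S3 → S5
read 'y': S5 → S3
read 'x': S3 → S2
read 'x': S2 → S4
read 'y': S4 → S7
read 'x': S7 → S0
read 'x': S0 → S2
read 'y': S2 → S3
read 'y': S3 → S5
read 'y': S5 → S3
read 'x': S3 → S2
read 'x': S2 → S4
read 'x': S4 → S4
read 'x': S4 → S4
read 'y': S4 → S7
read 'x': S7 → S0
read 'y': S0 → S7
End state S7 is not accepting.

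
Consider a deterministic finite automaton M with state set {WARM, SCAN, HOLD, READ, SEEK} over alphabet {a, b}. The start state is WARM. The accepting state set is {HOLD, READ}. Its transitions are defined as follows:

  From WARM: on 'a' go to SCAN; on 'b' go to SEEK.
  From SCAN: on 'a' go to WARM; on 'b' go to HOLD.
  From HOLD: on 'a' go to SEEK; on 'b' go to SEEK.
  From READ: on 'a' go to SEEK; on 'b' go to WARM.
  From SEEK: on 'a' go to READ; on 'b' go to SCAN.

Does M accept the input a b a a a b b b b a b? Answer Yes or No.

No

Trace: WARM -a-> SCAN -b-> HOLD -a-> SEEK -a-> READ -a-> SEEK -b-> SCAN -b-> HOLD -b-> SEEK -b-> SCAN -a-> WARM -b-> SEEK
End state SEEK is not accepting.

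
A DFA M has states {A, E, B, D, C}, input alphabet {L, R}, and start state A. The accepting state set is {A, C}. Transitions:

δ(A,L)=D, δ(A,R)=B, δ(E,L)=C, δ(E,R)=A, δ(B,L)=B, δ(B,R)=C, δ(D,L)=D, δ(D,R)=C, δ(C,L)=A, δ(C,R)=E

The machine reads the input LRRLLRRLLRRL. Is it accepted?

Yes

A → D → C → E → C → A → B → C → A → D → C → E → C
End state C is accepting.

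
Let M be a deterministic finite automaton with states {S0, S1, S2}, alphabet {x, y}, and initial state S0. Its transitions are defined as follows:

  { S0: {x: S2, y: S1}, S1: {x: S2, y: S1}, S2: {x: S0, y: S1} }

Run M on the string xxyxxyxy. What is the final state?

S1

start at S0
read 'x': S0 → S2
read 'x': S2 → S0
read 'y': S0 → S1
read 'x': S1 → S2
read 'x': S2 → S0
read 'y': S0 → S1
read 'x': S1 → S2
read 'y': S2 → S1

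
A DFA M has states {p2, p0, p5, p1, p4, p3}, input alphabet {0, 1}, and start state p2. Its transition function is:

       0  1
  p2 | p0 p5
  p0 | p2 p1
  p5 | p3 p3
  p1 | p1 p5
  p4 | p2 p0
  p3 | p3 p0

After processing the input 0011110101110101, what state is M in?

p2 → p0 → p2 → p5 → p3 → p0 → p1 → p1 → p5 → p3 → p0 → p1 → p5 → p3 → p0 → p2 → p5

p5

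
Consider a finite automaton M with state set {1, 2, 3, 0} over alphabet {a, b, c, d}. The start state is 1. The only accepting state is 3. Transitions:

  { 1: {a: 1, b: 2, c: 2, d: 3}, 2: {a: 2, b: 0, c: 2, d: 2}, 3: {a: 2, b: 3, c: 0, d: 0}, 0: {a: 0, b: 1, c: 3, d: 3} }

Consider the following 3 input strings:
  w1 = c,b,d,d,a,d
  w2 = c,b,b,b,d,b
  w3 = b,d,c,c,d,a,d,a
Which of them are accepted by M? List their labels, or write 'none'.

w1: Trace: 1 -c-> 2 -b-> 0 -d-> 3 -d-> 0 -a-> 0 -d-> 3  → end 3, accepted
w2: Trace: 1 -c-> 2 -b-> 0 -b-> 1 -b-> 2 -d-> 2 -b-> 0  → end 0, rejected
w3: Trace: 1 -b-> 2 -d-> 2 -c-> 2 -c-> 2 -d-> 2 -a-> 2 -d-> 2 -a-> 2  → end 2, rejected

w1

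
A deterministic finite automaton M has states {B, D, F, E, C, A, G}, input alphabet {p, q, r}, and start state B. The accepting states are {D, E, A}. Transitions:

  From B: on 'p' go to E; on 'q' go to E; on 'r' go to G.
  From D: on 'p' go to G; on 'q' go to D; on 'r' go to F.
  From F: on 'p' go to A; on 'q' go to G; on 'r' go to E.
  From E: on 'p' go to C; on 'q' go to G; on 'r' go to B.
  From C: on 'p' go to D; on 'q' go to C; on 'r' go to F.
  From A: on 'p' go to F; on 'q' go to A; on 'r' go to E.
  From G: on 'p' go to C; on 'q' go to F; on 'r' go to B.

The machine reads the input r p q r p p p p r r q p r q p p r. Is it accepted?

No

start at B
read 'r': B → G
read 'p': G → C
read 'q': C → C
read 'r': C → F
read 'p': F → A
read 'p': A → F
read 'p': F → A
read 'p': A → F
read 'r': F → E
read 'r': E → B
read 'q': B → E
read 'p': E → C
read 'r': C → F
read 'q': F → G
read 'p': G → C
read 'p': C → D
read 'r': D → F
End state F is not accepting.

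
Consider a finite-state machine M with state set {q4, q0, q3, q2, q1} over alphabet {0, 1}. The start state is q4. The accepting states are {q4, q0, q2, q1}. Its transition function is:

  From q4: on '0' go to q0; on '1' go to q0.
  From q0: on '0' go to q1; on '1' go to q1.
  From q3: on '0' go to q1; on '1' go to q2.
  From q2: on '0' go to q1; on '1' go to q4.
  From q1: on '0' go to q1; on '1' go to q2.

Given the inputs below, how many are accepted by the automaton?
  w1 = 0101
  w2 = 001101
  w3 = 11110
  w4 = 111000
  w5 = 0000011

5

w1: q4 → q0 → q1 → q1 → q2  → end q2, accepted
w2: q4 → q0 → q1 → q2 → q4 → q0 → q1  → end q1, accepted
w3: q4 → q0 → q1 → q2 → q4 → q0  → end q0, accepted
w4: q4 → q0 → q1 → q2 → q1 → q1 → q1  → end q1, accepted
w5: q4 → q0 → q1 → q1 → q1 → q1 → q2 → q4  → end q4, accepted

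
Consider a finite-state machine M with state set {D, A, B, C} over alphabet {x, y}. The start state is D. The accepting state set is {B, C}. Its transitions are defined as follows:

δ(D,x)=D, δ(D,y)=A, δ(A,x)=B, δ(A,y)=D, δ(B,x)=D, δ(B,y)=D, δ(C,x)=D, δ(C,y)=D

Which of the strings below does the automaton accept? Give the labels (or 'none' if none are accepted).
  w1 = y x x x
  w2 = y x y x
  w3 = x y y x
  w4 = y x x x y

w1: D → A → B → D → D  → end D, rejected
w2: D → A → B → D → D  → end D, rejected
w3: D → D → A → D → D  → end D, rejected
w4: D → A → B → D → D → A  → end A, rejected

none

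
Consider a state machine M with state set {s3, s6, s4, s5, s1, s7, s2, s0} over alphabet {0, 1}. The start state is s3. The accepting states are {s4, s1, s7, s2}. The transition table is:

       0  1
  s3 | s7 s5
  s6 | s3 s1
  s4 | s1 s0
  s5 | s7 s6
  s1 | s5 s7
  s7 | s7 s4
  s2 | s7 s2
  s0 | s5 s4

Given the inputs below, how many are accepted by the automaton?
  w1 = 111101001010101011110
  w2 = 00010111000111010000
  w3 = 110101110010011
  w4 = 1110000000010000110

w1: s3 → s5 → s6 → s1 → s7 → s7 → s4 → s1 → s5 → s6 → s3 → s5 → s7 → s4 → s1 → s7 → s7 → s4 → s0 → s4 → s0 → s5  → end s5, rejected
w2: s3 → s7 → s7 → s7 → s4 → s1 → s7 → s4 → s0 → s5 → s7 → s7 → s4 → s0 → s4 → s1 → s7 → s7 → s7 → s7 → s7  → end s7, accepted
w3: s3 → s5 → s6 → s3 → s5 → s7 → s4 → s0 → s4 → s1 → s5 → s6 → s3 → s7 → s4 → s0  → end s0, rejected
w4: s3 → s5 → s6 → s1 → s5 → s7 → s7 → s7 → s7 → s7 → s7 → s7 → s4 → s1 → s5 → s7 → s7 → s4 → s0 → s5  → end s5, rejected

1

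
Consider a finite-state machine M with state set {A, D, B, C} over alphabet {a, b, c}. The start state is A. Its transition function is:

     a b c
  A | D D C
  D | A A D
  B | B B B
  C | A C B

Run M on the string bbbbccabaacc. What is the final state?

B

Trace: A -b-> D -b-> A -b-> D -b-> A -c-> C -c-> B -a-> B -b-> B -a-> B -a-> B -c-> B -c-> B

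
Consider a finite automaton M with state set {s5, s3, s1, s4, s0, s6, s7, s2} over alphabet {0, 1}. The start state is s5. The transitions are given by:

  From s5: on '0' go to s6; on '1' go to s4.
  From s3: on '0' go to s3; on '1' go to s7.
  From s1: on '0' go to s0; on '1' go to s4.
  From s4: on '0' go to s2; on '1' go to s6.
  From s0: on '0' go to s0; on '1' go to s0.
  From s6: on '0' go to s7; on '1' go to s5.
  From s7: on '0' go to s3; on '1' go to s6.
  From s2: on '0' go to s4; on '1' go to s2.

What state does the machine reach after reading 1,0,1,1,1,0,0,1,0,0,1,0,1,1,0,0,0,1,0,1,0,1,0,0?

s5 → s4 → s2 → s2 → s2 → s2 → s4 → s2 → s2 → s4 → s2 → s2 → s4 → s6 → s5 → s6 → s7 → s3 → s7 → s3 → s7 → s3 → s7 → s3 → s3

s3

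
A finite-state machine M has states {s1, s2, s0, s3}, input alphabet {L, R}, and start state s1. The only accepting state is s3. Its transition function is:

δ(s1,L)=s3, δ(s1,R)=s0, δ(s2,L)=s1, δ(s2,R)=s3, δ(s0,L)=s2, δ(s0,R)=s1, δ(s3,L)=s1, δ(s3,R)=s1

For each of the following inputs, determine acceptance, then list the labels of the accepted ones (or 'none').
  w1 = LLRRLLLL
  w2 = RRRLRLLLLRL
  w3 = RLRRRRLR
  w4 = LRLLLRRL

w2

w1: s1 → s3 → s1 → s0 → s1 → s3 → s1 → s3 → s1  → end s1, rejected
w2: s1 → s0 → s1 → s0 → s2 → s3 → s1 → s3 → s1 → s3 → s1 → s3  → end s3, accepted
w3: s1 → s0 → s2 → s3 → s1 → s0 → s1 → s3 → s1  → end s1, rejected
w4: s1 → s3 → s1 → s3 → s1 → s3 → s1 → s0 → s2  → end s2, rejected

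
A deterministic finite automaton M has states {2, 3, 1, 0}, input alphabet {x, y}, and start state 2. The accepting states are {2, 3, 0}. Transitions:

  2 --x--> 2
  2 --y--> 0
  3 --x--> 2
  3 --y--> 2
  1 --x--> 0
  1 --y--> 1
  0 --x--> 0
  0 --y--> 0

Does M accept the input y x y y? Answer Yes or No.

2 → 0 → 0 → 0 → 0
End state 0 is accepting.

Yes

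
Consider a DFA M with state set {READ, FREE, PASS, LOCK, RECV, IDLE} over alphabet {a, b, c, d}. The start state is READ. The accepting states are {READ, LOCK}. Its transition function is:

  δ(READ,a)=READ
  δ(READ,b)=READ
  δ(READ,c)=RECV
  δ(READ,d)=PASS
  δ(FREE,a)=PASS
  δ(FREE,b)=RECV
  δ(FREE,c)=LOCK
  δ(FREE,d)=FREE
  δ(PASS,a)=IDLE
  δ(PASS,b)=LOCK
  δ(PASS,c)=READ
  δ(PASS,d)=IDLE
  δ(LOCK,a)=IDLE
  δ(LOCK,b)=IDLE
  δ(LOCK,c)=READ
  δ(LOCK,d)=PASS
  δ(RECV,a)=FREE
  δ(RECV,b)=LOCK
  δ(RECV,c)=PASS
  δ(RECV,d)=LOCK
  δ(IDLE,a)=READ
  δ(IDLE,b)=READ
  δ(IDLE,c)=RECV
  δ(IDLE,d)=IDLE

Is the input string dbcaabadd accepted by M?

Trace: READ -d-> PASS -b-> LOCK -c-> READ -a-> READ -a-> READ -b-> READ -a-> READ -d-> PASS -d-> IDLE
End state IDLE is not accepting.

No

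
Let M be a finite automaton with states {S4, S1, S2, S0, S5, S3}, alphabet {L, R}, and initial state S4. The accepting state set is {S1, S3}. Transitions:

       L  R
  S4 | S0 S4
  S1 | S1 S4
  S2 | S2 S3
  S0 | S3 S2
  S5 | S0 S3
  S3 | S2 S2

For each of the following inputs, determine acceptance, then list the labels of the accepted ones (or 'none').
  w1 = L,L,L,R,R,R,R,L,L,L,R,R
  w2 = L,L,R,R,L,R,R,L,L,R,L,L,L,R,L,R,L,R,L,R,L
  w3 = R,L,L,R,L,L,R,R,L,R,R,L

none

w1: S4 → S0 → S3 → S2 → S3 → S2 → S3 → S2 → S2 → S2 → S2 → S3 → S2  → end S2, rejected
w2: S4 → S0 → S3 → S2 → S3 → S2 → S3 → S2 → S2 → S2 → S3 → S2 → S2 → S2 → S3 → S2 → S3 → S2 → S3 → S2 → S3 → S2  → end S2, rejected
w3: S4 → S4 → S0 → S3 → S2 → S2 → S2 → S3 → S2 → S2 → S3 → S2 → S2  → end S2, rejected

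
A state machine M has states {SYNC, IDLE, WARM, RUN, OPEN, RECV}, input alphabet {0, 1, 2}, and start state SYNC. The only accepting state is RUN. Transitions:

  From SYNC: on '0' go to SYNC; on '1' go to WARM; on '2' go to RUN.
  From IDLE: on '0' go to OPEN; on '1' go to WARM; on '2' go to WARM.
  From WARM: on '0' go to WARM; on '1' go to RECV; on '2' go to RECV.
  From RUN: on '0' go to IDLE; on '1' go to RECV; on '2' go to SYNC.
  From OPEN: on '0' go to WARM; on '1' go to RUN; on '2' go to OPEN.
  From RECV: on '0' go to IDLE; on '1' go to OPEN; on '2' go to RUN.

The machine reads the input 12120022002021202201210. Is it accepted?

No

start at SYNC
read '1': SYNC → WARM
read '2': WARM → RECV
read '1': RECV → OPEN
read '2': OPEN → OPEN
read '0': OPEN → WARM
read '0': WARM → WARM
read '2': WARM → RECV
read '2': RECV → RUN
read '0': RUN → IDLE
read '0': IDLE → OPEN
read '2': OPEN → OPEN
read '0': OPEN → WARM
read '2': WARM → RECV
read '1': RECV → OPEN
read '2': OPEN → OPEN
read '0': OPEN → WARM
read '2': WARM → RECV
read '2': RECV → RUN
read '0': RUN → IDLE
read '1': IDLE → WARM
read '2': WARM → RECV
read '1': RECV → OPEN
read '0': OPEN → WARM
End state WARM is not accepting.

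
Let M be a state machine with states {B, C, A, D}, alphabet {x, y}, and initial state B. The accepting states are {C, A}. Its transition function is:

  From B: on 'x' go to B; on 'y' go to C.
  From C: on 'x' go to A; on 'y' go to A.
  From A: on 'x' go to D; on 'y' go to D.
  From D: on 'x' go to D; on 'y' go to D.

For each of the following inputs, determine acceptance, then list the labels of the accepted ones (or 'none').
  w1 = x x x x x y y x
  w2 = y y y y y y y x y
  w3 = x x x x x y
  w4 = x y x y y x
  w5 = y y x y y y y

w1:
  start at B
  read 'x': B → B
  read 'x': B → B
  read 'x': B → B
  read 'x': B → B
  read 'x': B → B
  read 'y': B → C
  read 'y': C → A
  read 'x': A → D
  end D, rejected
w2:
  start at B
  read 'y': B → C
  read 'y': C → A
  read 'y': A → D
  read 'y': D → D
  read 'y': D → D
  read 'y': D → D
  read 'y': D → D
  read 'x': D → D
  read 'y': D → D
  end D, rejected
w3:
  start at B
  read 'x': B → B
  read 'x': B → B
  read 'x': B → B
  read 'x': B → B
  read 'x': B → B
  read 'y': B → C
  end C, accepted
w4:
  start at B
  read 'x': B → B
  read 'y': B → C
  read 'x': C → A
  read 'y': A → D
  read 'y': D → D
  read 'x': D → D
  end D, rejected
w5:
  start at B
  read 'y': B → C
  read 'y': C → A
  read 'x': A → D
  read 'y': D → D
  read 'y': D → D
  read 'y': D → D
  read 'y': D → D
  end D, rejected

w3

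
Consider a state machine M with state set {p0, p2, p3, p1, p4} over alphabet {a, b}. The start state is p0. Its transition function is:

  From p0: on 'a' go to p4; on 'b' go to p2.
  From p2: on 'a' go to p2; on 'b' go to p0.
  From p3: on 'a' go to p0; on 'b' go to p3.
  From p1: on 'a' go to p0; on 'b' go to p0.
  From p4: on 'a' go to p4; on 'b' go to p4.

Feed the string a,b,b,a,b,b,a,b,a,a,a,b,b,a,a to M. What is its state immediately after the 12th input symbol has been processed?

p4

p0 → p4 → p4 → p4 → p4 → p4 → p4 → p4 → p4 → p4 → p4 → p4 → p4
After 12 symbols: p4.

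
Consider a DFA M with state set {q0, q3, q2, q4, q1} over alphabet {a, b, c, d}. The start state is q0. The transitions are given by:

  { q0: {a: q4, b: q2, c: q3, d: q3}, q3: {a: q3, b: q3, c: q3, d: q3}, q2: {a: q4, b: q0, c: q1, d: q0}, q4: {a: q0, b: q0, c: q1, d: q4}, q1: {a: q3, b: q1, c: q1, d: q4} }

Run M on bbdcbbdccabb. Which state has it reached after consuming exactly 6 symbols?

Trace: q0 -b-> q2 -b-> q0 -d-> q3 -c-> q3 -b-> q3 -b-> q3
After 6 symbols: q3.

q3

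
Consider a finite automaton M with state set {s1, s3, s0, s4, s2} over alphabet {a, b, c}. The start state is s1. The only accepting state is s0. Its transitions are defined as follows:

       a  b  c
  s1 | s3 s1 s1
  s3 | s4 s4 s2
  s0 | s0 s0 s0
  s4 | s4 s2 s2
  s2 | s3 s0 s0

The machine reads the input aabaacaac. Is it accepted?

No

start at s1
read 'a': s1 → s3
read 'a': s3 → s4
read 'b': s4 → s2
read 'a': s2 → s3
read 'a': s3 → s4
read 'c': s4 → s2
read 'a': s2 → s3
read 'a': s3 → s4
read 'c': s4 → s2
End state s2 is not accepting.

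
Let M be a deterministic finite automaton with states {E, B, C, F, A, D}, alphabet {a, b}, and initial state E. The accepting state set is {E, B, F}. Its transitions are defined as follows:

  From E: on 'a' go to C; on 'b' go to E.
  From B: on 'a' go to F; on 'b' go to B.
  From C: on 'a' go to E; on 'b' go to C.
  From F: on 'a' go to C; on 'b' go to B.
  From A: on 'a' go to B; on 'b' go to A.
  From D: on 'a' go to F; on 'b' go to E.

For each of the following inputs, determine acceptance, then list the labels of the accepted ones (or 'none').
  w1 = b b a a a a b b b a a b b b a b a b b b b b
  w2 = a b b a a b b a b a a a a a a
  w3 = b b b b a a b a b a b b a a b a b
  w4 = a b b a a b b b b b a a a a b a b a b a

w1, w2, w4

w1: E → E → E → C → E → C → E → E → E → E → C → E → E → E → E → C → C → E → E → E → E → E → E  → end E, accepted
w2: E → C → C → C → E → C → C → C → E → E → C → E → C → E → C → E  → end E, accepted
w3: E → E → E → E → E → C → E → E → C → C → E → E → E → C → E → E → C → C  → end C, rejected
w4: E → C → C → C → E → C → C → C → C → C → C → E → C → E → C → C → E → E → C → C → E  → end E, accepted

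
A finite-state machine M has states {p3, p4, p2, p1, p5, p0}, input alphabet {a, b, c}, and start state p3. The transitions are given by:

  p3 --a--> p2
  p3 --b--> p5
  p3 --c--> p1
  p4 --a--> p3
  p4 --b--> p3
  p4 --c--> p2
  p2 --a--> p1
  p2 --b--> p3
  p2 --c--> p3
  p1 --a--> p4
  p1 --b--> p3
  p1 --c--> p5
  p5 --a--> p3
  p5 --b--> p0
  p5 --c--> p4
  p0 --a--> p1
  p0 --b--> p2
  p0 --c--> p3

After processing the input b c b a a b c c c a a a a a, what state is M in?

p3

p3 → p5 → p4 → p3 → p2 → p1 → p3 → p1 → p5 → p4 → p3 → p2 → p1 → p4 → p3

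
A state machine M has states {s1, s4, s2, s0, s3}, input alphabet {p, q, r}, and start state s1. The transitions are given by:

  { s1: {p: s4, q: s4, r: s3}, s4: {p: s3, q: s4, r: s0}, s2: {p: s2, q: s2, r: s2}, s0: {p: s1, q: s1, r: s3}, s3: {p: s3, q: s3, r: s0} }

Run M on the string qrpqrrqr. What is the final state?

s0

Trace: s1 -q-> s4 -r-> s0 -p-> s1 -q-> s4 -r-> s0 -r-> s3 -q-> s3 -r-> s0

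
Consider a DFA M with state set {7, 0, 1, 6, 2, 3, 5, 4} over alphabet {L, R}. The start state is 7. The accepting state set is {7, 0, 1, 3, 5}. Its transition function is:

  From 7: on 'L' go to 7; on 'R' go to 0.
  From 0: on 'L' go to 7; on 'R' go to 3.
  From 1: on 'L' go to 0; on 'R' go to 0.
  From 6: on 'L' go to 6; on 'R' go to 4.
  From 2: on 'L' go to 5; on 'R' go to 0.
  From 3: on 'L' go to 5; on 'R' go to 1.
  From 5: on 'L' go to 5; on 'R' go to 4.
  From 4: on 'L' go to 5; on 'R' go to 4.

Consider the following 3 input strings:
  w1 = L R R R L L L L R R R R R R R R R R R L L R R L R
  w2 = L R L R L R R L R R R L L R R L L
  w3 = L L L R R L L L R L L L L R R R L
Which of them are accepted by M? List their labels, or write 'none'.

w2, w3

w1: 7 → 7 → 0 → 3 → 1 → 0 → 7 → 7 → 7 → 0 → 3 → 1 → 0 → 3 → 1 → 0 → 3 → 1 → 0 → 3 → 5 → 5 → 4 → 4 → 5 → 4  → end 4, rejected
w2: 7 → 7 → 0 → 7 → 0 → 7 → 0 → 3 → 5 → 4 → 4 → 4 → 5 → 5 → 4 → 4 → 5 → 5  → end 5, accepted
w3: 7 → 7 → 7 → 7 → 0 → 3 → 5 → 5 → 5 → 4 → 5 → 5 → 5 → 5 → 4 → 4 → 4 → 5  → end 5, accepted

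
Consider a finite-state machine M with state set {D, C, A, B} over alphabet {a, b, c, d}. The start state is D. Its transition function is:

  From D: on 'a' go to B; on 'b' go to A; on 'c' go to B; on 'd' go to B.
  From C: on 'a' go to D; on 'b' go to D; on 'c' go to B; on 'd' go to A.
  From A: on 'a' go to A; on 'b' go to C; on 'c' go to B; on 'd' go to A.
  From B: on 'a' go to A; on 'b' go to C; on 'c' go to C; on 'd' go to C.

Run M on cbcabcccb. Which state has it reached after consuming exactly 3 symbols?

B

D → B → C → B
After 3 symbols: B.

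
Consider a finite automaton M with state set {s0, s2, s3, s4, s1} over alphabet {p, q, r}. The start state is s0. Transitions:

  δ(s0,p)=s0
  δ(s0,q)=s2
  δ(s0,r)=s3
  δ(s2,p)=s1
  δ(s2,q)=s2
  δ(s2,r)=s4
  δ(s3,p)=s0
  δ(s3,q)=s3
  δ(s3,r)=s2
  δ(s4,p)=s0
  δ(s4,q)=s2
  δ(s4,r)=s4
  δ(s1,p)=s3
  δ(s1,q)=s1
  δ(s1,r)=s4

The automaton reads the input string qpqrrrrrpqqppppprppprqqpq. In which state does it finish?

s2

start at s0
read 'q': s0 → s2
read 'p': s2 → s1
read 'q': s1 → s1
read 'r': s1 → s4
read 'r': s4 → s4
read 'r': s4 → s4
read 'r': s4 → s4
read 'r': s4 → s4
read 'p': s4 → s0
read 'q': s0 → s2
read 'q': s2 → s2
read 'p': s2 → s1
read 'p': s1 → s3
read 'p': s3 → s0
read 'p': s0 → s0
read 'p': s0 → s0
read 'r': s0 → s3
read 'p': s3 → s0
read 'p': s0 → s0
read 'p': s0 → s0
read 'r': s0 → s3
read 'q': s3 → s3
read 'q': s3 → s3
read 'p': s3 → s0
read 'q': s0 → s2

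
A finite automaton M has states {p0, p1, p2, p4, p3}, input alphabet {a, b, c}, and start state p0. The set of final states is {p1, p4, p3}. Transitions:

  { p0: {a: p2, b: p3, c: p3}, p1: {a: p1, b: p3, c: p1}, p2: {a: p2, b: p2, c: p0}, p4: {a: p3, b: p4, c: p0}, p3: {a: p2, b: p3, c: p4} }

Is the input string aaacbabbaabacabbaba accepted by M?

No

start at p0
read 'a': p0 → p2
read 'a': p2 → p2
read 'a': p2 → p2
read 'c': p2 → p0
read 'b': p0 → p3
read 'a': p3 → p2
read 'b': p2 → p2
read 'b': p2 → p2
read 'a': p2 → p2
read 'a': p2 → p2
read 'b': p2 → p2
read 'a': p2 → p2
read 'c': p2 → p0
read 'a': p0 → p2
read 'b': p2 → p2
read 'b': p2 → p2
read 'a': p2 → p2
read 'b': p2 → p2
read 'a': p2 → p2
End state p2 is not accepting.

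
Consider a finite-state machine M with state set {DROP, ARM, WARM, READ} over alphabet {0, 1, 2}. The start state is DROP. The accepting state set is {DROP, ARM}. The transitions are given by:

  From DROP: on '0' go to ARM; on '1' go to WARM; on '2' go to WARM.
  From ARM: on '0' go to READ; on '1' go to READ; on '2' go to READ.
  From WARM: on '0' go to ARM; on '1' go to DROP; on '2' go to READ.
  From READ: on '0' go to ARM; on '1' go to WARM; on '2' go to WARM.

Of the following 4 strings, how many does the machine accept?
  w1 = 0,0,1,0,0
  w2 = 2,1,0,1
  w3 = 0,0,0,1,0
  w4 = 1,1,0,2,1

1

w1: Trace: DROP -0-> ARM -0-> READ -1-> WARM -0-> ARM -0-> READ  → end READ, rejected
w2: Trace: DROP -2-> WARM -1-> DROP -0-> ARM -1-> READ  → end READ, rejected
w3: Trace: DROP -0-> ARM -0-> READ -0-> ARM -1-> READ -0-> ARM  → end ARM, accepted
w4: Trace: DROP -1-> WARM -1-> DROP -0-> ARM -2-> READ -1-> WARM  → end WARM, rejected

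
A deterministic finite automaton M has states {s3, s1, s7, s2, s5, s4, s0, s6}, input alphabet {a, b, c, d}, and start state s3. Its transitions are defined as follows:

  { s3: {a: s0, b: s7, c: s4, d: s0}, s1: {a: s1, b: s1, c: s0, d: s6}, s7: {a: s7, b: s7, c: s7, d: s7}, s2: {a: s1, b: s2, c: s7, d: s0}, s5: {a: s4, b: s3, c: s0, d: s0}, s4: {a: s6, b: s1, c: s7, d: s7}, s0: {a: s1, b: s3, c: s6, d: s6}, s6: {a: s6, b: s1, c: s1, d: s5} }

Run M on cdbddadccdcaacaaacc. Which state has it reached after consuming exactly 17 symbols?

s7

start at s3
read 'c': s3 → s4
read 'd': s4 → s7
read 'b': s7 → s7
read 'd': s7 → s7
read 'd': s7 → s7
read 'a': s7 → s7
read 'd': s7 → s7
read 'c': s7 → s7
read 'c': s7 → s7
read 'd': s7 → s7
read 'c': s7 → s7
read 'a': s7 → s7
read 'a': s7 → s7
read 'c': s7 → s7
read 'a': s7 → s7
read 'a': s7 → s7
read 'a': s7 → s7
After 17 symbols: s7.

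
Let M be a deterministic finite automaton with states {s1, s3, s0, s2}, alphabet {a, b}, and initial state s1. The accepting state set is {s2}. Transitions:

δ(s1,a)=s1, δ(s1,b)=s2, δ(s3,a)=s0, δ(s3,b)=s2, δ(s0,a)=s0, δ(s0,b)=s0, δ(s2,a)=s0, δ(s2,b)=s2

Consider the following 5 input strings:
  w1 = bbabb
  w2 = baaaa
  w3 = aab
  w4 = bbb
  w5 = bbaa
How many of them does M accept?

w1: Trace: s1 -b-> s2 -b-> s2 -a-> s0 -b-> s0 -b-> s0  → end s0, rejected
w2: Trace: s1 -b-> s2 -a-> s0 -a-> s0 -a-> s0 -a-> s0  → end s0, rejected
w3: Trace: s1 -a-> s1 -a-> s1 -b-> s2  → end s2, accepted
w4: Trace: s1 -b-> s2 -b-> s2 -b-> s2  → end s2, accepted
w5: Trace: s1 -b-> s2 -b-> s2 -a-> s0 -a-> s0  → end s0, rejected

2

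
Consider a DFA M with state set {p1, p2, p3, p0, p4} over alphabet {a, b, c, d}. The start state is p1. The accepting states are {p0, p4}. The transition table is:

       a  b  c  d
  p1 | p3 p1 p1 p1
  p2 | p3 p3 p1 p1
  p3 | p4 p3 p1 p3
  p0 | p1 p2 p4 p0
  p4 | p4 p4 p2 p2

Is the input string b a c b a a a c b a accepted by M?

start at p1
read 'b': p1 → p1
read 'a': p1 → p3
read 'c': p3 → p1
read 'b': p1 → p1
read 'a': p1 → p3
read 'a': p3 → p4
read 'a': p4 → p4
read 'c': p4 → p2
read 'b': p2 → p3
read 'a': p3 → p4
End state p4 is accepting.

Yes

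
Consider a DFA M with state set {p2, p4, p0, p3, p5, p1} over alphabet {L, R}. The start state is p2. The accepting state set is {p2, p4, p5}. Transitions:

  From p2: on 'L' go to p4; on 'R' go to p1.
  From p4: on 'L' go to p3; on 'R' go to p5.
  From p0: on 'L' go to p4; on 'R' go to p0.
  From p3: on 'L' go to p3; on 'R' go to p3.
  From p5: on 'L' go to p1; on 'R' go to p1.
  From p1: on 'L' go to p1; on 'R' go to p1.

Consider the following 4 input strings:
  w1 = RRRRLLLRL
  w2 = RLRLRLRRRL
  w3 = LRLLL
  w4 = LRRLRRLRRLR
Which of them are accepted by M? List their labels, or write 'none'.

w1: Trace: p2 -R-> p1 -R-> p1 -R-> p1 -R-> p1 -L-> p1 -L-> p1 -L-> p1 -R-> p1 -L-> p1  → end p1, rejected
w2: Trace: p2 -R-> p1 -L-> p1 -R-> p1 -L-> p1 -R-> p1 -L-> p1 -R-> p1 -R-> p1 -R-> p1 -L-> p1  → end p1, rejected
w3: Trace: p2 -L-> p4 -R-> p5 -L-> p1 -L-> p1 -L-> p1  → end p1, rejected
w4: Trace: p2 -L-> p4 -R-> p5 -R-> p1 -L-> p1 -R-> p1 -R-> p1 -L-> p1 -R-> p1 -R-> p1 -L-> p1 -R-> p1  → end p1, rejected

none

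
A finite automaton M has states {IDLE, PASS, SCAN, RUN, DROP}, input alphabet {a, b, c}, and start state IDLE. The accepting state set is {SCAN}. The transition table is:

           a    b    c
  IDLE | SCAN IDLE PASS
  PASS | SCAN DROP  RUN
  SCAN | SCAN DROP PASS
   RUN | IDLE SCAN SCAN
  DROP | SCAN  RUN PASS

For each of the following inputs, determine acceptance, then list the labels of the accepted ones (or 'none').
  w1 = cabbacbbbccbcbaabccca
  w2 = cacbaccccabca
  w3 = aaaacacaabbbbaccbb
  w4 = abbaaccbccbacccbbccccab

w1, w2

w1: Trace: IDLE -c-> PASS -a-> SCAN -b-> DROP -b-> RUN -a-> IDLE -c-> PASS -b-> DROP -b-> RUN -b-> SCAN -c-> PASS -c-> RUN -b-> SCAN -c-> PASS -b-> DROP -a-> SCAN -a-> SCAN -b-> DROP -c-> PASS -c-> RUN -c-> SCAN -a-> SCAN  → end SCAN, accepted
w2: Trace: IDLE -c-> PASS -a-> SCAN -c-> PASS -b-> DROP -a-> SCAN -c-> PASS -c-> RUN -c-> SCAN -c-> PASS -a-> SCAN -b-> DROP -c-> PASS -a-> SCAN  → end SCAN, accepted
w3: Trace: IDLE -a-> SCAN -a-> SCAN -a-> SCAN -a-> SCAN -c-> PASS -a-> SCAN -c-> PASS -a-> SCAN -a-> SCAN -b-> DROP -b-> RUN -b-> SCAN -b-> DROP -a-> SCAN -c-> PASS -c-> RUN -b-> SCAN -b-> DROP  → end DROP, rejected
w4: Trace: IDLE -a-> SCAN -b-> DROP -b-> RUN -a-> IDLE -a-> SCAN -c-> PASS -c-> RUN -b-> SCAN -c-> PASS -c-> RUN -b-> SCAN -a-> SCAN -c-> PASS -c-> RUN -c-> SCAN -b-> DROP -b-> RUN -c-> SCAN -c-> PASS -c-> RUN -c-> SCAN -a-> SCAN -b-> DROP  → end DROP, rejected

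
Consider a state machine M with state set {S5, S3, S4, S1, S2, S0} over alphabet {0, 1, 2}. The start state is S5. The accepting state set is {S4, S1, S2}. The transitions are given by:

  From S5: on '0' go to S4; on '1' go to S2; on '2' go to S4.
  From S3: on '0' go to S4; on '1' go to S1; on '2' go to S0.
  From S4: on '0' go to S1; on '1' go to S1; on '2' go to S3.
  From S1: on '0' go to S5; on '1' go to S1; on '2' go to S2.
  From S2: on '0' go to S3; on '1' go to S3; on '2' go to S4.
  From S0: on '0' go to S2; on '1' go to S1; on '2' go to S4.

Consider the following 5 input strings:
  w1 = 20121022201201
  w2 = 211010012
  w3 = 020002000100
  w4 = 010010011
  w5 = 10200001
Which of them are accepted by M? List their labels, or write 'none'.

w1: Trace: S5 -2-> S4 -0-> S1 -1-> S1 -2-> S2 -1-> S3 -0-> S4 -2-> S3 -2-> S0 -2-> S4 -0-> S1 -1-> S1 -2-> S2 -0-> S3 -1-> S1  → end S1, accepted
w2: Trace: S5 -2-> S4 -1-> S1 -1-> S1 -0-> S5 -1-> S2 -0-> S3 -0-> S4 -1-> S1 -2-> S2  → end S2, accepted
w3: Trace: S5 -0-> S4 -2-> S3 -0-> S4 -0-> S1 -0-> S5 -2-> S4 -0-> S1 -0-> S5 -0-> S4 -1-> S1 -0-> S5 -0-> S4  → end S4, accepted
w4: Trace: S5 -0-> S4 -1-> S1 -0-> S5 -0-> S4 -1-> S1 -0-> S5 -0-> S4 -1-> S1 -1-> S1  → end S1, accepted
w5: Trace: S5 -1-> S2 -0-> S3 -2-> S0 -0-> S2 -0-> S3 -0-> S4 -0-> S1 -1-> S1  → end S1, accepted

w1, w2, w3, w4, w5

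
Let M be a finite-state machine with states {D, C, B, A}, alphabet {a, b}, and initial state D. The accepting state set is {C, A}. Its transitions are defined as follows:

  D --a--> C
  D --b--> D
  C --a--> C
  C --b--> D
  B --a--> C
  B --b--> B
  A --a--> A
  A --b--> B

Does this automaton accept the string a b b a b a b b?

Trace: D -a-> C -b-> D -b-> D -a-> C -b-> D -a-> C -b-> D -b-> D
End state D is not accepting.

No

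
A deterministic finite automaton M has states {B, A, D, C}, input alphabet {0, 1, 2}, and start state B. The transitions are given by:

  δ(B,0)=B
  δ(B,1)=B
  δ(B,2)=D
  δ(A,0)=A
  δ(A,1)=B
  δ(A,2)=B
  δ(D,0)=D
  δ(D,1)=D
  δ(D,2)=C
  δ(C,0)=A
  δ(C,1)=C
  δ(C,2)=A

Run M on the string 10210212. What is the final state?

start at B
read '1': B → B
read '0': B → B
read '2': B → D
read '1': D → D
read '0': D → D
read '2': D → C
read '1': C → C
read '2': C → A

A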